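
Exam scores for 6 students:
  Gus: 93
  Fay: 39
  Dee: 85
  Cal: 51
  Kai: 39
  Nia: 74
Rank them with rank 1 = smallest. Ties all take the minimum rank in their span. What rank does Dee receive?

Sorted (ascending): 39, 39, 51, 74, 85, 93
The 2 values of 39 occupy positions 1–2 → each gets rank 1.
Dee has value 85 → rank 5.

5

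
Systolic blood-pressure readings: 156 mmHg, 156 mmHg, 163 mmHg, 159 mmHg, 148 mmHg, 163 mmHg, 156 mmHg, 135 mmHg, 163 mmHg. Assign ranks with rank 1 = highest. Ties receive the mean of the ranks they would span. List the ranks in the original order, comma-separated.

6, 6, 2, 4, 8, 2, 6, 9, 2

Sorted (descending): 163, 163, 163, 159, 156, 156, 156, 148, 135
The 3 values of 163 occupy positions 1–3 → average rank 2.
The 3 values of 156 occupy positions 5–7 → average rank 6.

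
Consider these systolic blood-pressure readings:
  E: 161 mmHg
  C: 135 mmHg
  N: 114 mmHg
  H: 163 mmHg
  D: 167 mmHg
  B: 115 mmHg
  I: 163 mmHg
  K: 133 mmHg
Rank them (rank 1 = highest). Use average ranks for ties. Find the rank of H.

2.5

Sorted (descending): 167, 163, 163, 161, 135, 133, 115, 114
The 2 values of 163 occupy positions 2–3 → average rank (2+3)/2 = 2.5.
H has value 163 mmHg → rank 2.5.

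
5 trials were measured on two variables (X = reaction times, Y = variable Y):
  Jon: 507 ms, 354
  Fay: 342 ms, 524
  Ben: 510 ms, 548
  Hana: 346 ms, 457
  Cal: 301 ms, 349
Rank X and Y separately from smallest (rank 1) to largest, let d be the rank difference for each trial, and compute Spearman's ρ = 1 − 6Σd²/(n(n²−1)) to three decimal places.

0.600

Ranks of variable 1: 4, 2, 5, 3, 1
Ranks of variable 2: 2, 4, 5, 3, 1
d = r₁ − r₂: 2, -2, 0, 0, 0
d²: 4, 4, 0, 0, 0; Σd² = 8
ρ = 1 − 6·8/(5·24) = 1 − 48/120 = 0.600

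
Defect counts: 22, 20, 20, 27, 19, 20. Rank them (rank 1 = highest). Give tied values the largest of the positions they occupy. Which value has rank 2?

Sorted (descending): 27, 22, 20, 20, 20, 19
The 3 values of 20 occupy positions 3–5 → each gets rank 5.
Rank 2 → value 22.

22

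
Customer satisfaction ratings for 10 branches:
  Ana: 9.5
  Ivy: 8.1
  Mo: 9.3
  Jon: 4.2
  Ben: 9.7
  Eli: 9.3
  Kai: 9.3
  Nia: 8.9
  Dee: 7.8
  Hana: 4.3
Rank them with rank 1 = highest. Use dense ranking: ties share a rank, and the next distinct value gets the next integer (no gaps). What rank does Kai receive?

3

Sorted (descending): 9.7, 9.5, 9.3, 9.3, 9.3, 8.9, 8.1, 7.8, 4.3, 4.2
The 3 values of 9.3 share dense rank 3.
Remaining distinct values take the next consecutive integers.
Kai has value 9.3 → rank 3.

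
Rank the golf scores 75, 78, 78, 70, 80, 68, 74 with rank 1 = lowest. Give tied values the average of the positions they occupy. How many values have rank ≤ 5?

4

Sorted (ascending): 68, 70, 74, 75, 78, 78, 80
The 2 values of 78 occupy positions 5–6 → average rank (5+6)/2 = 5.5.
Ranks ≤ 5: {1, 2, 3, 4} → 4 values.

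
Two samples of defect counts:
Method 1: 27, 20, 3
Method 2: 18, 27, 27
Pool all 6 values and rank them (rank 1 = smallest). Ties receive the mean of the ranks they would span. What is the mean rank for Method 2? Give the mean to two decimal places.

Sorted (ascending): 3, 18, 20, 27, 27, 27
The 3 values of 27 occupy positions 4–6 → average rank 5.
Method 2 values → pooled ranks: 18→2, 27→5, 27→5
Mean rank = (2 + 5 + 5) / 3 = 4.00

4.00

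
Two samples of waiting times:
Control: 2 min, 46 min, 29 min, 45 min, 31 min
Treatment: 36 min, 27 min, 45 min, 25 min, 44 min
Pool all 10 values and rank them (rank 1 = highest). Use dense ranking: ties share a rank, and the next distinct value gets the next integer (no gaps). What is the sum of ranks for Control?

Sorted (descending): 46, 45, 45, 44, 36, 31, 29, 27, 25, 2
The 2 values of 45 share dense rank 2.
Remaining distinct values take the next consecutive integers.
Control values → pooled ranks: 2→9, 46→1, 29→6, 45→2, 31→5
Rank sum = 9 + 1 + 6 + 2 + 5 = 23

23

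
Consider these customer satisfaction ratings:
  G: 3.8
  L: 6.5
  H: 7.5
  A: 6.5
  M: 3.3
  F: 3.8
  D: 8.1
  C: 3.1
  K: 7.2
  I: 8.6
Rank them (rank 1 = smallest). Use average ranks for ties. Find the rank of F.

3.5

Sorted (ascending): 3.1, 3.3, 3.8, 3.8, 6.5, 6.5, 7.2, 7.5, 8.1, 8.6
The 2 values of 3.8 occupy positions 3–4 → average rank (3+4)/2 = 3.5.
The 2 values of 6.5 occupy positions 5–6 → average rank (5+6)/2 = 5.5.
F has value 3.8 → rank 3.5.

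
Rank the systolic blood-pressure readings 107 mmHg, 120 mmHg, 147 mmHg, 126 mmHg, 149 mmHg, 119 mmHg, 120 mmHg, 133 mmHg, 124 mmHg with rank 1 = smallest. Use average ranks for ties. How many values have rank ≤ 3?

2

Sorted (ascending): 107, 119, 120, 120, 124, 126, 133, 147, 149
The 2 values of 120 occupy positions 3–4 → average rank (3+4)/2 = 3.5.
Ranks ≤ 3: {1, 2} → 2 values.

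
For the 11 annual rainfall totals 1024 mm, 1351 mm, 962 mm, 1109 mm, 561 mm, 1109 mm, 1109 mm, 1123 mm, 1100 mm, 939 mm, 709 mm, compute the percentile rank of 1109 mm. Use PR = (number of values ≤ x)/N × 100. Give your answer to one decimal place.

81.8

N = 11.
Strictly below 1109: 6. Equal to 1109: 3.
PR = 9/11 × 100 = 81.8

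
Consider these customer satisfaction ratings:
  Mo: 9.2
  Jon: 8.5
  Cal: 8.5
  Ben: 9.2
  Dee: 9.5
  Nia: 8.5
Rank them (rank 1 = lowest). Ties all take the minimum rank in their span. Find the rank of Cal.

Sorted (ascending): 8.5, 8.5, 8.5, 9.2, 9.2, 9.5
The 3 values of 8.5 occupy positions 1–3 → each gets rank 1.
The 2 values of 9.2 occupy positions 4–5 → each gets rank 4.
Cal has value 8.5 → rank 1.

1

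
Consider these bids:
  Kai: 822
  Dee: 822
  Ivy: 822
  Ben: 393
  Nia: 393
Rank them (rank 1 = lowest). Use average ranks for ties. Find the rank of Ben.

1.5

Sorted (ascending): 393, 393, 822, 822, 822
The 2 values of 393 occupy positions 1–2 → average rank (1+2)/2 = 1.5.
The 3 values of 822 occupy positions 3–5 → average rank 4.
Ben has value 393 → rank 1.5.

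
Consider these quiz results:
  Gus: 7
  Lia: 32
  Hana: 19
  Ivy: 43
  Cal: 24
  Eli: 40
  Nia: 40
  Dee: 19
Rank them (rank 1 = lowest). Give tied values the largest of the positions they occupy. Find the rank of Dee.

3

Sorted (ascending): 7, 19, 19, 24, 32, 40, 40, 43
The 2 values of 19 occupy positions 2–3 → each gets rank 3.
The 2 values of 40 occupy positions 6–7 → each gets rank 7.
Dee has value 19 → rank 3.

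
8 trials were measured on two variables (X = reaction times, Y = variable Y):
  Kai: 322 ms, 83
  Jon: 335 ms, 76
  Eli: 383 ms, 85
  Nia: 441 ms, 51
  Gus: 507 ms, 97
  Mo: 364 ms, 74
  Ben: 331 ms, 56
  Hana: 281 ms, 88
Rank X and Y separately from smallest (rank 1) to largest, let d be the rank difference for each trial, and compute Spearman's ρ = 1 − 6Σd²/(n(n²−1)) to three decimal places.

Ranks of variable 1: 2, 4, 6, 7, 8, 5, 3, 1
Ranks of variable 2: 5, 4, 6, 1, 8, 3, 2, 7
d = r₁ − r₂: -3, 0, 0, 6, 0, 2, 1, -6
d²: 9, 0, 0, 36, 0, 4, 1, 36; Σd² = 86
ρ = 1 − 6·86/(8·63) = 1 − 516/504 = -0.024

-0.024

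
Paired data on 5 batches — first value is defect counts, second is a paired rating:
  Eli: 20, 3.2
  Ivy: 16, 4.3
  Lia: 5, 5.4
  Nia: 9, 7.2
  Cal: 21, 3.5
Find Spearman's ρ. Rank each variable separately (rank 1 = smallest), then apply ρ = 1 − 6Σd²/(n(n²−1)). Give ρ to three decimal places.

-0.800

Ranks of variable 1: 4, 3, 1, 2, 5
Ranks of variable 2: 1, 3, 4, 5, 2
d = r₁ − r₂: 3, 0, -3, -3, 3
d²: 9, 0, 9, 9, 9; Σd² = 36
ρ = 1 − 6·36/(5·24) = 1 − 216/120 = -0.800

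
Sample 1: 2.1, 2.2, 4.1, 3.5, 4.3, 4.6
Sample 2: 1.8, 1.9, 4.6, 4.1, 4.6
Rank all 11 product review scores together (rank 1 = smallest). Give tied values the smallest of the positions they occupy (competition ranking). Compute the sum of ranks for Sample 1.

Sorted (ascending): 1.8, 1.9, 2.1, 2.2, 3.5, 4.1, 4.1, 4.3, 4.6, 4.6, 4.6
The 2 values of 4.1 occupy positions 6–7 → each gets rank 6.
The 3 values of 4.6 occupy positions 9–11 → each gets rank 9.
Sample 1 values → pooled ranks: 2.1→3, 2.2→4, 4.1→6, 3.5→5, 4.3→8, 4.6→9
Rank sum = 3 + 4 + 6 + 5 + 8 + 9 = 35

35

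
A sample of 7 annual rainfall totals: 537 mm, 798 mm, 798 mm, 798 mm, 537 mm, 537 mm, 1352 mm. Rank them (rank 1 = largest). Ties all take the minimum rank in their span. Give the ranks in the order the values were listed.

Sorted (descending): 1352, 798, 798, 798, 537, 537, 537
The 3 values of 798 occupy positions 2–4 → each gets rank 2.
The 3 values of 537 occupy positions 5–7 → each gets rank 5.

5, 2, 2, 2, 5, 5, 1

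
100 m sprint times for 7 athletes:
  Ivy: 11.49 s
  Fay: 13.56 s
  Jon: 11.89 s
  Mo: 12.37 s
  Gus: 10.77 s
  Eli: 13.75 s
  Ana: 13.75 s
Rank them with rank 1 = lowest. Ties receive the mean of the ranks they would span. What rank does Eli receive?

Sorted (ascending): 10.77, 11.49, 11.89, 12.37, 13.56, 13.75, 13.75
The 2 values of 13.75 occupy positions 6–7 → average rank (6+7)/2 = 6.5.
Eli has value 13.75 s → rank 6.5.

6.5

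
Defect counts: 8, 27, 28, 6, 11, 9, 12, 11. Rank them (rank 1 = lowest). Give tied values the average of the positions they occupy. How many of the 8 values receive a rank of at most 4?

Sorted (ascending): 6, 8, 9, 11, 11, 12, 27, 28
The 2 values of 11 occupy positions 4–5 → average rank (4+5)/2 = 4.5.
Ranks ≤ 4: {1, 2, 3} → 3 values.

3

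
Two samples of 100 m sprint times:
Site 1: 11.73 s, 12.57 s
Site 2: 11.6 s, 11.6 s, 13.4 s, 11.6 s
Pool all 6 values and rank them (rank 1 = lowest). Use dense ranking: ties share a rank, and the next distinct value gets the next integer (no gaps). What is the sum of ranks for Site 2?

Sorted (ascending): 11.6, 11.6, 11.6, 11.73, 12.57, 13.4
The 3 values of 11.6 share dense rank 1.
Remaining distinct values take the next consecutive integers.
Site 2 values → pooled ranks: 11.6→1, 11.6→1, 13.4→4, 11.6→1
Rank sum = 1 + 1 + 4 + 1 = 7

7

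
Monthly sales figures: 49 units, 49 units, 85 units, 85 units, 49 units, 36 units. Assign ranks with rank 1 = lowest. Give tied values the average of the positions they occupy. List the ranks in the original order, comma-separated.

Sorted (ascending): 36, 49, 49, 49, 85, 85
The 3 values of 49 occupy positions 2–4 → average rank 3.
The 2 values of 85 occupy positions 5–6 → average rank (5+6)/2 = 5.5.

3, 3, 5.5, 5.5, 3, 1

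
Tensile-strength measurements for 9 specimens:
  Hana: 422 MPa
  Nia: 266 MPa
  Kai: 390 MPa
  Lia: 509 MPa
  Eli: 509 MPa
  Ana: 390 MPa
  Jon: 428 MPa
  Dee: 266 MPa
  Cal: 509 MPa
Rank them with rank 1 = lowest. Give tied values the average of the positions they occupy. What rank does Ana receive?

3.5

Sorted (ascending): 266, 266, 390, 390, 422, 428, 509, 509, 509
The 2 values of 266 occupy positions 1–2 → average rank (1+2)/2 = 1.5.
The 2 values of 390 occupy positions 3–4 → average rank (3+4)/2 = 3.5.
The 3 values of 509 occupy positions 7–9 → average rank 8.
Ana has value 390 MPa → rank 3.5.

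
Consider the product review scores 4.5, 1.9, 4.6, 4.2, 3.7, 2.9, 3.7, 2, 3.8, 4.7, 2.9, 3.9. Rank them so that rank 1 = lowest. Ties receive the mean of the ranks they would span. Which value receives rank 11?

4.6

Sorted (ascending): 1.9, 2, 2.9, 2.9, 3.7, 3.7, 3.8, 3.9, 4.2, 4.5, 4.6, 4.7
The 2 values of 2.9 occupy positions 3–4 → average rank (3+4)/2 = 3.5.
The 2 values of 3.7 occupy positions 5–6 → average rank (5+6)/2 = 5.5.
Rank 11 → value 4.6.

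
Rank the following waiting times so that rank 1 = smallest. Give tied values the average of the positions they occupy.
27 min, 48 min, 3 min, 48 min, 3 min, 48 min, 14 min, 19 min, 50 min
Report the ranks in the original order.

5, 7, 1.5, 7, 1.5, 7, 3, 4, 9

Sorted (ascending): 3, 3, 14, 19, 27, 48, 48, 48, 50
The 2 values of 3 occupy positions 1–2 → average rank (1+2)/2 = 1.5.
The 3 values of 48 occupy positions 6–8 → average rank 7.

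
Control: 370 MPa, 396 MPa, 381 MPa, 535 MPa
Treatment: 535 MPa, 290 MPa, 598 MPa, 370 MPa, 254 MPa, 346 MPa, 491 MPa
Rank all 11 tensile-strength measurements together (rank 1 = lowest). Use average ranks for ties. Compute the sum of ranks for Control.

Sorted (ascending): 254, 290, 346, 370, 370, 381, 396, 491, 535, 535, 598
The 2 values of 370 occupy positions 4–5 → average rank (4+5)/2 = 4.5.
The 2 values of 535 occupy positions 9–10 → average rank (9+10)/2 = 9.5.
Control values → pooled ranks: 370→4.5, 396→7, 381→6, 535→9.5
Rank sum = 4.5 + 7 + 6 + 9.5 = 27

27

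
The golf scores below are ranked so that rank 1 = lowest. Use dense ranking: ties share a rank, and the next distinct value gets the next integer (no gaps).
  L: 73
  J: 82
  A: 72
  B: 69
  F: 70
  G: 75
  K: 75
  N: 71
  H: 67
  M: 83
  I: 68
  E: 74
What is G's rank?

Sorted (ascending): 67, 68, 69, 70, 71, 72, 73, 74, 75, 75, 82, 83
The 2 values of 75 share dense rank 9.
Remaining distinct values take the next consecutive integers.
G has value 75 → rank 9.

9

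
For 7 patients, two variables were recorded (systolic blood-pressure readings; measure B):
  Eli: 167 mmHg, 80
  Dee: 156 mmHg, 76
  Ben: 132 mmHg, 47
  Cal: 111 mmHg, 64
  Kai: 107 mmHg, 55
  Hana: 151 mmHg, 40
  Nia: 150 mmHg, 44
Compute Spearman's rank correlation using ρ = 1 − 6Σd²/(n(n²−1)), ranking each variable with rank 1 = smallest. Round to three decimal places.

Ranks of variable 1: 7, 6, 3, 2, 1, 5, 4
Ranks of variable 2: 7, 6, 3, 5, 4, 1, 2
d = r₁ − r₂: 0, 0, 0, -3, -3, 4, 2
d²: 0, 0, 0, 9, 9, 16, 4; Σd² = 38
ρ = 1 − 6·38/(7·48) = 1 − 228/336 = 0.321

0.321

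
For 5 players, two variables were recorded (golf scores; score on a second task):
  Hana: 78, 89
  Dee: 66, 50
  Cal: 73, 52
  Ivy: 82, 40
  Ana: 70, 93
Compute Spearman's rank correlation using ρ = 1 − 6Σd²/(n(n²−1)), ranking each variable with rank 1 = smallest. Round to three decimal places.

-0.300

Ranks of variable 1: 4, 1, 3, 5, 2
Ranks of variable 2: 4, 2, 3, 1, 5
d = r₁ − r₂: 0, -1, 0, 4, -3
d²: 0, 1, 0, 16, 9; Σd² = 26
ρ = 1 − 6·26/(5·24) = 1 − 156/120 = -0.300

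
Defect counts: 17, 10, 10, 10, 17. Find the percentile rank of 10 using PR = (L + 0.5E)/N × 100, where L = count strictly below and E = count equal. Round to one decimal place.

N = 5.
Strictly below 10: 0. Equal to 10: 3.
PR = (0 + 0.5·3)/5 × 100 = 30.0

30.0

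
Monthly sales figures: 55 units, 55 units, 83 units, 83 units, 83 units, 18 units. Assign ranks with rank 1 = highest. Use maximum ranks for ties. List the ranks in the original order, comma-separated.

Sorted (descending): 83, 83, 83, 55, 55, 18
The 3 values of 83 occupy positions 1–3 → each gets rank 3.
The 2 values of 55 occupy positions 4–5 → each gets rank 5.

5, 5, 3, 3, 3, 6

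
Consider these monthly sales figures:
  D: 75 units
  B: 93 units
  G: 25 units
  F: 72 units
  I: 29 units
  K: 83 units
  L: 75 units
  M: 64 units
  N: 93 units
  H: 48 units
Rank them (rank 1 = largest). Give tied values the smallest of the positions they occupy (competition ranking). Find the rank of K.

Sorted (descending): 93, 93, 83, 75, 75, 72, 64, 48, 29, 25
The 2 values of 93 occupy positions 1–2 → each gets rank 1.
The 2 values of 75 occupy positions 4–5 → each gets rank 4.
K has value 83 units → rank 3.

3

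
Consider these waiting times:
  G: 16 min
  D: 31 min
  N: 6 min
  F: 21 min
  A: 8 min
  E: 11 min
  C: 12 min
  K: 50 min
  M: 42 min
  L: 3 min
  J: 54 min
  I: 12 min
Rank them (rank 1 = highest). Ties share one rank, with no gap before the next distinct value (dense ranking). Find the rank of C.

Sorted (descending): 54, 50, 42, 31, 21, 16, 12, 12, 11, 8, 6, 3
The 2 values of 12 share dense rank 7.
Remaining distinct values take the next consecutive integers.
C has value 12 min → rank 7.

7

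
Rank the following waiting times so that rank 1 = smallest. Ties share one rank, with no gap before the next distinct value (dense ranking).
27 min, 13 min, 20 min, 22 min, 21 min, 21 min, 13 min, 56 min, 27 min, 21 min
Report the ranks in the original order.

Sorted (ascending): 13, 13, 20, 21, 21, 21, 22, 27, 27, 56
The 2 values of 13 share dense rank 1.
The 3 values of 21 share dense rank 3.
The 2 values of 27 share dense rank 5.
Remaining distinct values take the next consecutive integers.

5, 1, 2, 4, 3, 3, 1, 6, 5, 3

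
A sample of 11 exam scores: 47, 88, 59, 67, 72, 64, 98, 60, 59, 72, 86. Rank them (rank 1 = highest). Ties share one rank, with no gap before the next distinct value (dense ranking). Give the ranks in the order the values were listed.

Sorted (descending): 98, 88, 86, 72, 72, 67, 64, 60, 59, 59, 47
The 2 values of 72 share dense rank 4.
The 2 values of 59 share dense rank 8.
Remaining distinct values take the next consecutive integers.

9, 2, 8, 5, 4, 6, 1, 7, 8, 4, 3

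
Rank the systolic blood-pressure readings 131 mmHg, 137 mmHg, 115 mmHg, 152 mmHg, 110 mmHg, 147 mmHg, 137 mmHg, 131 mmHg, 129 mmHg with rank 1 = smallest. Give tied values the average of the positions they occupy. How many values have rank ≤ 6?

5

Sorted (ascending): 110, 115, 129, 131, 131, 137, 137, 147, 152
The 2 values of 131 occupy positions 4–5 → average rank (4+5)/2 = 4.5.
The 2 values of 137 occupy positions 6–7 → average rank (6+7)/2 = 6.5.
Ranks ≤ 6: {1, 2, 3, 4.5, 4.5} → 5 values.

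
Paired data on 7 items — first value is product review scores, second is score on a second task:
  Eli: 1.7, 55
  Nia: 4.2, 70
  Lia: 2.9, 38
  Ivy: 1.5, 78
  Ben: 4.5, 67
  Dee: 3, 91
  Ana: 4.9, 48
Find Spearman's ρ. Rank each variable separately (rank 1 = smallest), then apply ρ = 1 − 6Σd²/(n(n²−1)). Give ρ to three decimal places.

-0.214

Ranks of variable 1: 2, 5, 3, 1, 6, 4, 7
Ranks of variable 2: 3, 5, 1, 6, 4, 7, 2
d = r₁ − r₂: -1, 0, 2, -5, 2, -3, 5
d²: 1, 0, 4, 25, 4, 9, 25; Σd² = 68
ρ = 1 − 6·68/(7·48) = 1 − 408/336 = -0.214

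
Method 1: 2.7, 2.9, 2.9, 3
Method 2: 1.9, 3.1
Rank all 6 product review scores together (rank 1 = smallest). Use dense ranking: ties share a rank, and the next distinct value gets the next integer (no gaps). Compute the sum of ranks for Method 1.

Sorted (ascending): 1.9, 2.7, 2.9, 2.9, 3, 3.1
The 2 values of 2.9 share dense rank 3.
Remaining distinct values take the next consecutive integers.
Method 1 values → pooled ranks: 2.7→2, 2.9→3, 2.9→3, 3→4
Rank sum = 2 + 3 + 3 + 4 = 12

12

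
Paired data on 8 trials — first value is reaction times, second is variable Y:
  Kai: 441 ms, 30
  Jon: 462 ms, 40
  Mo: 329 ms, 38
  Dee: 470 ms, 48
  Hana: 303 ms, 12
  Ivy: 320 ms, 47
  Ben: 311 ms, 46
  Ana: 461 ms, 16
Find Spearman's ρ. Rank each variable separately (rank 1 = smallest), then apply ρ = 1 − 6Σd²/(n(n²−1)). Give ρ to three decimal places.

Ranks of variable 1: 5, 7, 4, 8, 1, 3, 2, 6
Ranks of variable 2: 3, 5, 4, 8, 1, 7, 6, 2
d = r₁ − r₂: 2, 2, 0, 0, 0, -4, -4, 4
d²: 4, 4, 0, 0, 0, 16, 16, 16; Σd² = 56
ρ = 1 − 6·56/(8·63) = 1 − 336/504 = 0.333

0.333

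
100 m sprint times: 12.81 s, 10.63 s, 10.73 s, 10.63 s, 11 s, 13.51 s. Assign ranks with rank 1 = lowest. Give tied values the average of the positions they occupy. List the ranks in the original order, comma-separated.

5, 1.5, 3, 1.5, 4, 6

Sorted (ascending): 10.63, 10.63, 10.73, 11, 12.81, 13.51
The 2 values of 10.63 occupy positions 1–2 → average rank (1+2)/2 = 1.5.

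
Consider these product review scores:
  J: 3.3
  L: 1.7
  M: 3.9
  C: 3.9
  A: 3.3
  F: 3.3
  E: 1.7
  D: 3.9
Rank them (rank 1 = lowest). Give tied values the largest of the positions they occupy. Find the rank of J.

Sorted (ascending): 1.7, 1.7, 3.3, 3.3, 3.3, 3.9, 3.9, 3.9
The 2 values of 1.7 occupy positions 1–2 → each gets rank 2.
The 3 values of 3.3 occupy positions 3–5 → each gets rank 5.
The 3 values of 3.9 occupy positions 6–8 → each gets rank 8.
J has value 3.3 → rank 5.

5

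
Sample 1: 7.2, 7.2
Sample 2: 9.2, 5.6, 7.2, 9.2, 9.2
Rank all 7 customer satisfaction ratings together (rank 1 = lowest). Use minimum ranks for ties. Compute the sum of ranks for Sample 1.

4

Sorted (ascending): 5.6, 7.2, 7.2, 7.2, 9.2, 9.2, 9.2
The 3 values of 7.2 occupy positions 2–4 → each gets rank 2.
The 3 values of 9.2 occupy positions 5–7 → each gets rank 5.
Sample 1 values → pooled ranks: 7.2→2, 7.2→2
Rank sum = 2 + 2 = 4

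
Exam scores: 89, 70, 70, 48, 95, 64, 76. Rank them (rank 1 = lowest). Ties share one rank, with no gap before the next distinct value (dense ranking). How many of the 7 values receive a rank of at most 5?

Sorted (ascending): 48, 64, 70, 70, 76, 89, 95
The 2 values of 70 share dense rank 3.
Remaining distinct values take the next consecutive integers.
Ranks ≤ 5: {1, 2, 3, 3, 4, 5} → 6 values.

6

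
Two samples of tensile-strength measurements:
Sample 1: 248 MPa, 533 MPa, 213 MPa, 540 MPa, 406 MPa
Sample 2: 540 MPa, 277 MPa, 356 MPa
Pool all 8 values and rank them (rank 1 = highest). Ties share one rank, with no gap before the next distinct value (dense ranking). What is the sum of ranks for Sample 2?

Sorted (descending): 540, 540, 533, 406, 356, 277, 248, 213
The 2 values of 540 share dense rank 1.
Remaining distinct values take the next consecutive integers.
Sample 2 values → pooled ranks: 540→1, 277→5, 356→4
Rank sum = 1 + 5 + 4 = 10

10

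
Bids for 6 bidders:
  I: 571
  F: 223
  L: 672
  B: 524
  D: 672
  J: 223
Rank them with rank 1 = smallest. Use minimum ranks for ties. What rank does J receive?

1

Sorted (ascending): 223, 223, 524, 571, 672, 672
The 2 values of 223 occupy positions 1–2 → each gets rank 1.
The 2 values of 672 occupy positions 5–6 → each gets rank 5.
J has value 223 → rank 1.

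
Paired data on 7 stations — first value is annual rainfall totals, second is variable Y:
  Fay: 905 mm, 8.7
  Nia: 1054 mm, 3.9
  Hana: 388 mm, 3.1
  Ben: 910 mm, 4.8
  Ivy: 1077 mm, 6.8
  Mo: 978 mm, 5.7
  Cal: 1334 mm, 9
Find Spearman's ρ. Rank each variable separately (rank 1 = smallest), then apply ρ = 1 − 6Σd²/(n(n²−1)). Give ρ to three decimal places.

0.536

Ranks of variable 1: 2, 5, 1, 3, 6, 4, 7
Ranks of variable 2: 6, 2, 1, 3, 5, 4, 7
d = r₁ − r₂: -4, 3, 0, 0, 1, 0, 0
d²: 16, 9, 0, 0, 1, 0, 0; Σd² = 26
ρ = 1 − 6·26/(7·48) = 1 − 156/336 = 0.536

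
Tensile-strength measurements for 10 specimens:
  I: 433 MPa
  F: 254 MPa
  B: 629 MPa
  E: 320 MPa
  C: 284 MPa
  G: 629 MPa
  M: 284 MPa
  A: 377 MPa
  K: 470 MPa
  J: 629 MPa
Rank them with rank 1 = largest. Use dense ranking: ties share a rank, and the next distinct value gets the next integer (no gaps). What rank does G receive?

1

Sorted (descending): 629, 629, 629, 470, 433, 377, 320, 284, 284, 254
The 3 values of 629 share dense rank 1.
The 2 values of 284 share dense rank 6.
Remaining distinct values take the next consecutive integers.
G has value 629 MPa → rank 1.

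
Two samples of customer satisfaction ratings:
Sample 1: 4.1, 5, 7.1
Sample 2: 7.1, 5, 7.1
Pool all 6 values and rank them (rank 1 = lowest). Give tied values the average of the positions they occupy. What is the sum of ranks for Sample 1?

Sorted (ascending): 4.1, 5, 5, 7.1, 7.1, 7.1
The 2 values of 5 occupy positions 2–3 → average rank (2+3)/2 = 2.5.
The 3 values of 7.1 occupy positions 4–6 → average rank 5.
Sample 1 values → pooled ranks: 4.1→1, 5→2.5, 7.1→5
Rank sum = 1 + 2.5 + 5 = 8.5

8.5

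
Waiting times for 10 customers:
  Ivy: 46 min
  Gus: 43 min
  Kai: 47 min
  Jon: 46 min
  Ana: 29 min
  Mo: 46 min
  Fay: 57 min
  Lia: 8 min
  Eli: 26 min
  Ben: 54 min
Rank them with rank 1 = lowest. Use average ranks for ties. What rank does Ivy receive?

Sorted (ascending): 8, 26, 29, 43, 46, 46, 46, 47, 54, 57
The 3 values of 46 occupy positions 5–7 → average rank 6.
Ivy has value 46 min → rank 6.

6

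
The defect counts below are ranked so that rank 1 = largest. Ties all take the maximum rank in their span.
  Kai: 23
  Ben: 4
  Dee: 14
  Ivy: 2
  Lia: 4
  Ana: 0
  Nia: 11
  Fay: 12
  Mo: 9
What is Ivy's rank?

8

Sorted (descending): 23, 14, 12, 11, 9, 4, 4, 2, 0
The 2 values of 4 occupy positions 6–7 → each gets rank 7.
Ivy has value 2 → rank 8.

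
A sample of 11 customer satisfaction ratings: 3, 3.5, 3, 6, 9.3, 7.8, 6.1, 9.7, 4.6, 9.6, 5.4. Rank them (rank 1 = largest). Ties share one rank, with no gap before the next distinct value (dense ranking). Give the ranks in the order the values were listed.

10, 9, 10, 6, 3, 4, 5, 1, 8, 2, 7

Sorted (descending): 9.7, 9.6, 9.3, 7.8, 6.1, 6, 5.4, 4.6, 3.5, 3, 3
The 2 values of 3 share dense rank 10.
Remaining distinct values take the next consecutive integers.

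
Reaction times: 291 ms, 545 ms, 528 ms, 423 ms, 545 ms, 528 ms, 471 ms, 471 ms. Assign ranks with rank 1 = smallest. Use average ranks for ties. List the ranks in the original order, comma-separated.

Sorted (ascending): 291, 423, 471, 471, 528, 528, 545, 545
The 2 values of 471 occupy positions 3–4 → average rank (3+4)/2 = 3.5.
The 2 values of 528 occupy positions 5–6 → average rank (5+6)/2 = 5.5.
The 2 values of 545 occupy positions 7–8 → average rank (7+8)/2 = 7.5.

1, 7.5, 5.5, 2, 7.5, 5.5, 3.5, 3.5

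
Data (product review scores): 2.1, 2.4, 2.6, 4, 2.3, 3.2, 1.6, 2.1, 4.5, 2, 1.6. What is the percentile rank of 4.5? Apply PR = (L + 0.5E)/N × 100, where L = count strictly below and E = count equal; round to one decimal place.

95.5

N = 11.
Strictly below 4.5: 10. Equal to 4.5: 1.
PR = (10 + 0.5·1)/11 × 100 = 95.5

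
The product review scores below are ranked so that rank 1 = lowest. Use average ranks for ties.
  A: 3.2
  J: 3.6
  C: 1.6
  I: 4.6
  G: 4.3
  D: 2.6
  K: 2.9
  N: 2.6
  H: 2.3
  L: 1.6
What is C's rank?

Sorted (ascending): 1.6, 1.6, 2.3, 2.6, 2.6, 2.9, 3.2, 3.6, 4.3, 4.6
The 2 values of 1.6 occupy positions 1–2 → average rank (1+2)/2 = 1.5.
The 2 values of 2.6 occupy positions 4–5 → average rank (4+5)/2 = 4.5.
C has value 1.6 → rank 1.5.

1.5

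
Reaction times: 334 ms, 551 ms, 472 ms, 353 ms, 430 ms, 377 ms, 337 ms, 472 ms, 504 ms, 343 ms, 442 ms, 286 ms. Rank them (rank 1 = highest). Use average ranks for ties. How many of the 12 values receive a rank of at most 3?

2

Sorted (descending): 551, 504, 472, 472, 442, 430, 377, 353, 343, 337, 334, 286
The 2 values of 472 occupy positions 3–4 → average rank (3+4)/2 = 3.5.
Ranks ≤ 3: {1, 2} → 2 values.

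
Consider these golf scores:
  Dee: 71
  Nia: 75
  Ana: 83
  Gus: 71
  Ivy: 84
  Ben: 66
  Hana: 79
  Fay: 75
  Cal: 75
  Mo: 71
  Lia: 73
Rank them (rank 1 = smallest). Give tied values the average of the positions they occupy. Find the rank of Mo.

3

Sorted (ascending): 66, 71, 71, 71, 73, 75, 75, 75, 79, 83, 84
The 3 values of 71 occupy positions 2–4 → average rank 3.
The 3 values of 75 occupy positions 6–8 → average rank 7.
Mo has value 71 → rank 3.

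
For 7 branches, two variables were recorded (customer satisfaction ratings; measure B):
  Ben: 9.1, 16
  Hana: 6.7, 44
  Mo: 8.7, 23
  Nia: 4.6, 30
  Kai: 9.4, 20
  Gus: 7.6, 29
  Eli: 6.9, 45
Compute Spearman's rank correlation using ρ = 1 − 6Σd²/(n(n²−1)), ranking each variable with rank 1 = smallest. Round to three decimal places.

Ranks of variable 1: 6, 2, 5, 1, 7, 4, 3
Ranks of variable 2: 1, 6, 3, 5, 2, 4, 7
d = r₁ − r₂: 5, -4, 2, -4, 5, 0, -4
d²: 25, 16, 4, 16, 25, 0, 16; Σd² = 102
ρ = 1 − 6·102/(7·48) = 1 − 612/336 = -0.821

-0.821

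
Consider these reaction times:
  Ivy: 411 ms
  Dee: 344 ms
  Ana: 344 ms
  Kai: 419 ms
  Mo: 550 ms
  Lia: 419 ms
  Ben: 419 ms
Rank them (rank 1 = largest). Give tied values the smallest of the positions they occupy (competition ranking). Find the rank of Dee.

Sorted (descending): 550, 419, 419, 419, 411, 344, 344
The 3 values of 419 occupy positions 2–4 → each gets rank 2.
The 2 values of 344 occupy positions 6–7 → each gets rank 6.
Dee has value 344 ms → rank 6.

6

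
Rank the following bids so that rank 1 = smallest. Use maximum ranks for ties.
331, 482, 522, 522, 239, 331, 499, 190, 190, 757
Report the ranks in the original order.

Sorted (ascending): 190, 190, 239, 331, 331, 482, 499, 522, 522, 757
The 2 values of 190 occupy positions 1–2 → each gets rank 2.
The 2 values of 331 occupy positions 4–5 → each gets rank 5.
The 2 values of 522 occupy positions 8–9 → each gets rank 9.

5, 6, 9, 9, 3, 5, 7, 2, 2, 10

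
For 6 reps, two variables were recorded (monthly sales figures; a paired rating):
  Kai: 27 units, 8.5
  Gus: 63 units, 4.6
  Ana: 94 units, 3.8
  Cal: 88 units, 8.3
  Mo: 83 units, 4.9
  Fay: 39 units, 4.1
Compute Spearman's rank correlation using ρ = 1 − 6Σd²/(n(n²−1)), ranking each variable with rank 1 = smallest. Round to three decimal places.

-0.429

Ranks of variable 1: 1, 3, 6, 5, 4, 2
Ranks of variable 2: 6, 3, 1, 5, 4, 2
d = r₁ − r₂: -5, 0, 5, 0, 0, 0
d²: 25, 0, 25, 0, 0, 0; Σd² = 50
ρ = 1 − 6·50/(6·35) = 1 − 300/210 = -0.429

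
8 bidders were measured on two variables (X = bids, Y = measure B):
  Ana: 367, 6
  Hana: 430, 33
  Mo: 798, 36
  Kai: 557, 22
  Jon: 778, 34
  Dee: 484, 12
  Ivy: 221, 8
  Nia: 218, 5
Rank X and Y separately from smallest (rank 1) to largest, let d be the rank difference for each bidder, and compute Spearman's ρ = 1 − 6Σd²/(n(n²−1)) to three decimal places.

0.905

Ranks of variable 1: 3, 4, 8, 6, 7, 5, 2, 1
Ranks of variable 2: 2, 6, 8, 5, 7, 4, 3, 1
d = r₁ − r₂: 1, -2, 0, 1, 0, 1, -1, 0
d²: 1, 4, 0, 1, 0, 1, 1, 0; Σd² = 8
ρ = 1 − 6·8/(8·63) = 1 − 48/504 = 0.905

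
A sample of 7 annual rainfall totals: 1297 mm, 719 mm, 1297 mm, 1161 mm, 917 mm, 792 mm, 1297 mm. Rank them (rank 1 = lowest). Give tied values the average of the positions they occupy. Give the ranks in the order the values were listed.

6, 1, 6, 4, 3, 2, 6

Sorted (ascending): 719, 792, 917, 1161, 1297, 1297, 1297
The 3 values of 1297 occupy positions 5–7 → average rank 6.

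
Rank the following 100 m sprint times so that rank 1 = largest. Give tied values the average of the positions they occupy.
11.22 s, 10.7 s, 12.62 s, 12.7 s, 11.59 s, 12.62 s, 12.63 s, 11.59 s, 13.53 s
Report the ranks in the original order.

8, 9, 4.5, 2, 6.5, 4.5, 3, 6.5, 1

Sorted (descending): 13.53, 12.7, 12.63, 12.62, 12.62, 11.59, 11.59, 11.22, 10.7
The 2 values of 12.62 occupy positions 4–5 → average rank (4+5)/2 = 4.5.
The 2 values of 11.59 occupy positions 6–7 → average rank (6+7)/2 = 6.5.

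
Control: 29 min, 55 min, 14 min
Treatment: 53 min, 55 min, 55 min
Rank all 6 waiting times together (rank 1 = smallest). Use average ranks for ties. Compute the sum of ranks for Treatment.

13

Sorted (ascending): 14, 29, 53, 55, 55, 55
The 3 values of 55 occupy positions 4–6 → average rank 5.
Treatment values → pooled ranks: 53→3, 55→5, 55→5
Rank sum = 3 + 5 + 5 = 13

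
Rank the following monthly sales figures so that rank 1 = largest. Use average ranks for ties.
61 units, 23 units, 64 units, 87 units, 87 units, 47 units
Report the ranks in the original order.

4, 6, 3, 1.5, 1.5, 5

Sorted (descending): 87, 87, 64, 61, 47, 23
The 2 values of 87 occupy positions 1–2 → average rank (1+2)/2 = 1.5.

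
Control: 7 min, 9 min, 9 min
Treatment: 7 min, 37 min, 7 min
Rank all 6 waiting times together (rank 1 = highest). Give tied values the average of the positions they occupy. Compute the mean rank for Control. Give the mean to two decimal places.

Sorted (descending): 37, 9, 9, 7, 7, 7
The 2 values of 9 occupy positions 2–3 → average rank (2+3)/2 = 2.5.
The 3 values of 7 occupy positions 4–6 → average rank 5.
Control values → pooled ranks: 7→5, 9→2.5, 9→2.5
Mean rank = (5 + 2.5 + 2.5) / 3 = 3.33

3.33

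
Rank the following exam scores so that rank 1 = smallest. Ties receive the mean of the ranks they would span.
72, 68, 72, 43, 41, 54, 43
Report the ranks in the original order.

Sorted (ascending): 41, 43, 43, 54, 68, 72, 72
The 2 values of 43 occupy positions 2–3 → average rank (2+3)/2 = 2.5.
The 2 values of 72 occupy positions 6–7 → average rank (6+7)/2 = 6.5.

6.5, 5, 6.5, 2.5, 1, 4, 2.5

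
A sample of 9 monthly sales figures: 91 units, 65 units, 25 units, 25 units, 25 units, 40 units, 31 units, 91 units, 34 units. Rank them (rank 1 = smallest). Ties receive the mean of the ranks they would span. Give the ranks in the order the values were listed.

Sorted (ascending): 25, 25, 25, 31, 34, 40, 65, 91, 91
The 3 values of 25 occupy positions 1–3 → average rank 2.
The 2 values of 91 occupy positions 8–9 → average rank (8+9)/2 = 8.5.

8.5, 7, 2, 2, 2, 6, 4, 8.5, 5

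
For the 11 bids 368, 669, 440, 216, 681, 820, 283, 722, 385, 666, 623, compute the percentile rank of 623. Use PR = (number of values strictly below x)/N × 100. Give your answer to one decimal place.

45.5

N = 11.
Strictly below 623: 5. Equal to 623: 1.
PR = 5/11 × 100 = 45.5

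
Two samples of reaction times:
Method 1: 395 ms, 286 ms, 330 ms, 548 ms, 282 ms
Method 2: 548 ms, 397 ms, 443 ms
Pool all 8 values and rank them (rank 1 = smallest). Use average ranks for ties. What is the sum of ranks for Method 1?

17.5

Sorted (ascending): 282, 286, 330, 395, 397, 443, 548, 548
The 2 values of 548 occupy positions 7–8 → average rank (7+8)/2 = 7.5.
Method 1 values → pooled ranks: 395→4, 286→2, 330→3, 548→7.5, 282→1
Rank sum = 4 + 2 + 3 + 7.5 + 1 = 17.5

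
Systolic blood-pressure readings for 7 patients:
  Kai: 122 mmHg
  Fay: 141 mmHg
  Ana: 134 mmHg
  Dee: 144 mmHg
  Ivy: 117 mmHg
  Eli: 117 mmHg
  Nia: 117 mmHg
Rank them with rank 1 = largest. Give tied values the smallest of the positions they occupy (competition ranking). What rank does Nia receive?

5

Sorted (descending): 144, 141, 134, 122, 117, 117, 117
The 3 values of 117 occupy positions 5–7 → each gets rank 5.
Nia has value 117 mmHg → rank 5.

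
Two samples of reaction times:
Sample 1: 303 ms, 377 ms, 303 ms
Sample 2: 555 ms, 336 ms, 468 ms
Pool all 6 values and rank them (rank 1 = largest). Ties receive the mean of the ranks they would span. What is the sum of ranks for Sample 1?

14

Sorted (descending): 555, 468, 377, 336, 303, 303
The 2 values of 303 occupy positions 5–6 → average rank (5+6)/2 = 5.5.
Sample 1 values → pooled ranks: 303→5.5, 377→3, 303→5.5
Rank sum = 5.5 + 3 + 5.5 = 14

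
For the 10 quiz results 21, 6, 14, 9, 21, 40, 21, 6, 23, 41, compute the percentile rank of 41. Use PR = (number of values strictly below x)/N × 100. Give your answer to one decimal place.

90.0

N = 10.
Strictly below 41: 9. Equal to 41: 1.
PR = 9/10 × 100 = 90.0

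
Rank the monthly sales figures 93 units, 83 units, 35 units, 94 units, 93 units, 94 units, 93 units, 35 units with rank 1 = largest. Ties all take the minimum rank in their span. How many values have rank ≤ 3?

5

Sorted (descending): 94, 94, 93, 93, 93, 83, 35, 35
The 2 values of 94 occupy positions 1–2 → each gets rank 1.
The 3 values of 93 occupy positions 3–5 → each gets rank 3.
The 2 values of 35 occupy positions 7–8 → each gets rank 7.
Ranks ≤ 3: {1, 1, 3, 3, 3} → 5 values.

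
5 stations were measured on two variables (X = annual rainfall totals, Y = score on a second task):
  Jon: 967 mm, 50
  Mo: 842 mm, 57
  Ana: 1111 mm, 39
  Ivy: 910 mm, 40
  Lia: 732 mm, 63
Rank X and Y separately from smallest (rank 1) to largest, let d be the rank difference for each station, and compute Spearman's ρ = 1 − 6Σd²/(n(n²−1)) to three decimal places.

-0.900

Ranks of variable 1: 4, 2, 5, 3, 1
Ranks of variable 2: 3, 4, 1, 2, 5
d = r₁ − r₂: 1, -2, 4, 1, -4
d²: 1, 4, 16, 1, 16; Σd² = 38
ρ = 1 − 6·38/(5·24) = 1 − 228/120 = -0.900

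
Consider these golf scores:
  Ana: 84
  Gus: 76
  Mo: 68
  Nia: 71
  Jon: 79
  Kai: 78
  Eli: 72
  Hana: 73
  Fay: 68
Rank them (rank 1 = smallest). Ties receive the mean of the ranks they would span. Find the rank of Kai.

Sorted (ascending): 68, 68, 71, 72, 73, 76, 78, 79, 84
The 2 values of 68 occupy positions 1–2 → average rank (1+2)/2 = 1.5.
Kai has value 78 → rank 7.

7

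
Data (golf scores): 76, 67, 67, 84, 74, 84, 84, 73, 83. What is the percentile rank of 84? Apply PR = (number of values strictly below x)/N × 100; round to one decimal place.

N = 9.
Strictly below 84: 6. Equal to 84: 3.
PR = 6/9 × 100 = 66.7

66.7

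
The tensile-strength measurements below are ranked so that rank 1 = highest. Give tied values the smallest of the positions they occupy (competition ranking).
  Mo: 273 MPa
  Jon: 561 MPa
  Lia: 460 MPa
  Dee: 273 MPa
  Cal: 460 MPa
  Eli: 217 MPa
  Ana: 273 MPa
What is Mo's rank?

4

Sorted (descending): 561, 460, 460, 273, 273, 273, 217
The 2 values of 460 occupy positions 2–3 → each gets rank 2.
The 3 values of 273 occupy positions 4–6 → each gets rank 4.
Mo has value 273 MPa → rank 4.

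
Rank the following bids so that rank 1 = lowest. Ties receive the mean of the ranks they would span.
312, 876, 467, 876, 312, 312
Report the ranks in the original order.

2, 5.5, 4, 5.5, 2, 2

Sorted (ascending): 312, 312, 312, 467, 876, 876
The 3 values of 312 occupy positions 1–3 → average rank 2.
The 2 values of 876 occupy positions 5–6 → average rank (5+6)/2 = 5.5.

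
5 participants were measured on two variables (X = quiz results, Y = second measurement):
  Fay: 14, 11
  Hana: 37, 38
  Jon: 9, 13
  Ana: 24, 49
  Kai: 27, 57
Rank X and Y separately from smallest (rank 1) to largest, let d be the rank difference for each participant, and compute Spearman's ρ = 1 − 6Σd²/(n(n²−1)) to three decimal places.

0.600

Ranks of variable 1: 2, 5, 1, 3, 4
Ranks of variable 2: 1, 3, 2, 4, 5
d = r₁ − r₂: 1, 2, -1, -1, -1
d²: 1, 4, 1, 1, 1; Σd² = 8
ρ = 1 − 6·8/(5·24) = 1 − 48/120 = 0.600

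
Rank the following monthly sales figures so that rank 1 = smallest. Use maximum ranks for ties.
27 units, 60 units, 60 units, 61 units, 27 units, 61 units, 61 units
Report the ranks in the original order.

2, 4, 4, 7, 2, 7, 7

Sorted (ascending): 27, 27, 60, 60, 61, 61, 61
The 2 values of 27 occupy positions 1–2 → each gets rank 2.
The 2 values of 60 occupy positions 3–4 → each gets rank 4.
The 3 values of 61 occupy positions 5–7 → each gets rank 7.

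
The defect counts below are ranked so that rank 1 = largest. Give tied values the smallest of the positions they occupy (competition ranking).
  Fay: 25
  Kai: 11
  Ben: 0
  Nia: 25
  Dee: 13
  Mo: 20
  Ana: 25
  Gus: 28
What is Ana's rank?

Sorted (descending): 28, 25, 25, 25, 20, 13, 11, 0
The 3 values of 25 occupy positions 2–4 → each gets rank 2.
Ana has value 25 → rank 2.

2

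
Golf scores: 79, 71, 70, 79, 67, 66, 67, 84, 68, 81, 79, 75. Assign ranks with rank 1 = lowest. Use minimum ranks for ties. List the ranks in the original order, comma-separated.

Sorted (ascending): 66, 67, 67, 68, 70, 71, 75, 79, 79, 79, 81, 84
The 2 values of 67 occupy positions 2–3 → each gets rank 2.
The 3 values of 79 occupy positions 8–10 → each gets rank 8.

8, 6, 5, 8, 2, 1, 2, 12, 4, 11, 8, 7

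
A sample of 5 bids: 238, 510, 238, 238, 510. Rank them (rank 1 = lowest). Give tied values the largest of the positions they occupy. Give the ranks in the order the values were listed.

3, 5, 3, 3, 5

Sorted (ascending): 238, 238, 238, 510, 510
The 3 values of 238 occupy positions 1–3 → each gets rank 3.
The 2 values of 510 occupy positions 4–5 → each gets rank 5.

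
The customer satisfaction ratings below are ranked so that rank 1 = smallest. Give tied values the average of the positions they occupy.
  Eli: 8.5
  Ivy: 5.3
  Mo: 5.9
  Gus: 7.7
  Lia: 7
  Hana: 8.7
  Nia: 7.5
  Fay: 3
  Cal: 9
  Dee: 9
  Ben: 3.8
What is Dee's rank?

10.5

Sorted (ascending): 3, 3.8, 5.3, 5.9, 7, 7.5, 7.7, 8.5, 8.7, 9, 9
The 2 values of 9 occupy positions 10–11 → average rank (10+11)/2 = 10.5.
Dee has value 9 → rank 10.5.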